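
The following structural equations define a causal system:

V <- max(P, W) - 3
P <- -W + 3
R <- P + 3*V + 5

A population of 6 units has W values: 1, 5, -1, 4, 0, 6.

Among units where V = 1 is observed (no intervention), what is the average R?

E[R|V=1] averages over only the 2 units with V=1 (W = -1, 4): R = 12, 7, mean 9.5.

9.5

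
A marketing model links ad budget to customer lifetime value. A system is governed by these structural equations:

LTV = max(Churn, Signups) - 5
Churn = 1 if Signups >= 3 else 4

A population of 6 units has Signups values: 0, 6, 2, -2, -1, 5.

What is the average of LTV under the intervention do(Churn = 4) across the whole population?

The intervention sets Churn=4 in all 6 units regardless of Signups. Recomputing LTV per unit gives -1, 1, -1, -1, -1, 0; average -0.5.

-0.5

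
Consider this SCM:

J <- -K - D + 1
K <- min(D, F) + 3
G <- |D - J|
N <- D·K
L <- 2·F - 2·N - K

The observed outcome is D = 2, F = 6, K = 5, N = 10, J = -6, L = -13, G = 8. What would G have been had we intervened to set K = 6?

The intervention breaks the incoming arrows to K: K <- min(D, F) + 3 no longer applies, and K = 6.
J = -K - D + 1  [with K=6, D=2]  = -7
G = |D - J|  [with D=2, J=-7]  = 9

9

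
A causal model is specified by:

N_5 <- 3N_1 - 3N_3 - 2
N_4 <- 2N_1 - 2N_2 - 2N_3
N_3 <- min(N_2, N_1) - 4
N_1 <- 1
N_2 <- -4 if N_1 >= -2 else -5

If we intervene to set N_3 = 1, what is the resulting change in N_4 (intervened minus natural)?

The intervention breaks the incoming arrows to N_3: N_3 <- min(N_2, N_1) - 4 no longer applies, and N_3 = 1.
N_2 = -4 if N_1 >= -2 else -5  [with N_1=1]  = -4
N_4 = 2N_1 - 2N_2 - 2N_3  [with N_1=1, N_2=-4, N_3=1]  = 8
Without intervention: N_2 = -4 if N_1 >= -2 else -5  [with N_1=1]  = -4; N_3 = min(N_2, N_1) - 4  [with N_2=-4, N_1=1]  = -8; N_4 = 2N_1 - 2N_2 - 2N_3  [with N_1=1, N_2=-4, N_3=-8]  = 26.
Change = 8 − 26 = -18.

-18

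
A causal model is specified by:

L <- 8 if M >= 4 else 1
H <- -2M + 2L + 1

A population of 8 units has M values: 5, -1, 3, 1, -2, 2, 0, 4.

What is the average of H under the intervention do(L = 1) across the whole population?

Every unit gets L=1 under the intervention. H values become -7, 5, -3, 1, 7, -1, 3, -5; E[H|do(L=1)] = 0.

0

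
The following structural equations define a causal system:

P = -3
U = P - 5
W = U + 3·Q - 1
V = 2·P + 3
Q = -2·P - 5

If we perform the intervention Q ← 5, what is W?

The intervention breaks the incoming arrows to Q: Q = -2·P - 5 no longer applies, and Q = 5.
U = P - 5  [with P=-3]  = -8
W = U + 3·Q - 1  [with U=-8, Q=5]  = 6

6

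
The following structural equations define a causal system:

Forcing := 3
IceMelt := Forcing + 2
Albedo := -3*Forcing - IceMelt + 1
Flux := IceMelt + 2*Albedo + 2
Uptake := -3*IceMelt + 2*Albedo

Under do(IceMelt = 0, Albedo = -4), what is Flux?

-6

Setting IceMelt = 0, Albedo = -4 by intervention discards those variables' equations.
Flux = IceMelt + 2*Albedo + 2  [with IceMelt=0, Albedo=-4]  = -6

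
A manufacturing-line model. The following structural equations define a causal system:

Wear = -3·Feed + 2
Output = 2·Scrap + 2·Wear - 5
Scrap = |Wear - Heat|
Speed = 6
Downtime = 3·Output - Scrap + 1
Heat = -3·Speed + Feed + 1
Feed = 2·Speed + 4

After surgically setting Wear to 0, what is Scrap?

Intervening sets Wear = 0 and removes its equation (Wear = -3·Feed + 2).
Feed = 2·Speed + 4  [with Speed=6]  = 16
Heat = -3·Speed + Feed + 1  [with Speed=6, Feed=16]  = -1
Scrap = |Wear - Heat|  [with Wear=0, Heat=-1]  = 1

1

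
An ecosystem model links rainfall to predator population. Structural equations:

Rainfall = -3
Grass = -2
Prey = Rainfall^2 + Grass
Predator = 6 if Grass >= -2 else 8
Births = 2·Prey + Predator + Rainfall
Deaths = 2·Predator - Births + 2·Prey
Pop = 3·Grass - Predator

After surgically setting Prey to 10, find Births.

23

do(Prey=10) replaces the equation Prey = Rainfall^2 + Grass with the constant Prey = 10.
Predator = 6 if Grass >= -2 else 8  [with Grass=-2]  = 6
Births = 2·Prey + Predator + Rainfall  [with Prey=10, Predator=6, Rainfall=-3]  = 23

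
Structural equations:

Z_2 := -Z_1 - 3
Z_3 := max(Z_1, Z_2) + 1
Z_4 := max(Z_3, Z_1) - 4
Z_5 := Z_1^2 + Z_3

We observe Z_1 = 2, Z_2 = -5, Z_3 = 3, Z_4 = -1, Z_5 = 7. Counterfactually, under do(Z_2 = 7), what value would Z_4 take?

4

Under do(Z_2=7), the mechanism Z_2 := -Z_1 - 3 is discarded; Z_2 is fixed at 7.
Z_3 = max(Z_1, Z_2) + 1  [with Z_1=2, Z_2=7]  = 8
Z_4 = max(Z_3, Z_1) - 4  [with Z_3=8, Z_1=2]  = 4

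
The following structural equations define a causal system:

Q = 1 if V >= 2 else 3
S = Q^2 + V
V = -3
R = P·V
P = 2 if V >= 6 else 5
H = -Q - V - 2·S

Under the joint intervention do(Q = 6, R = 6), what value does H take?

-69

The joint intervention fixes Q = 6, R = 6, removing each variable's own equation.
S = Q^2 + V  [with Q=6, V=-3]  = 33
H = -Q - V - 2·S  [with Q=6, V=-3, S=33]  = -69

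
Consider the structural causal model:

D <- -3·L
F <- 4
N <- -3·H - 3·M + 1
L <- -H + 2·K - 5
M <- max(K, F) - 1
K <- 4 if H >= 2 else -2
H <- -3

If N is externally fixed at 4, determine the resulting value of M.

3

The intervention breaks the incoming arrows to N: N <- -3·H - 3·M + 1 no longer applies, and N = 4.
M is not downstream of the intervention, so its value is determined by the original equations.
K = 4 if H >= 2 else -2  [with H=-3]  = -2
M = max(K, F) - 1  [with K=-2, F=4]  = 3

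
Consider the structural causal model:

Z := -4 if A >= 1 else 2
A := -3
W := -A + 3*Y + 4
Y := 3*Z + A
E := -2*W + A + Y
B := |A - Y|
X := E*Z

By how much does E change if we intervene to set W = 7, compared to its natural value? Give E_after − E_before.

18

Under do(W=7), the mechanism W := -A + 3*Y + 4 is discarded; W is fixed at 7.
Z = -4 if A >= 1 else 2  [with A=-3]  = 2
Y = 3*Z + A  [with Z=2, A=-3]  = 3
E = -2*W + A + Y  [with W=7, A=-3, Y=3]  = -14
Without intervention: Z = -4 if A >= 1 else 2  [with A=-3]  = 2; Y = 3*Z + A  [with Z=2, A=-3]  = 3; W = -A + 3*Y + 4  [with A=-3, Y=3]  = 16; E = -2*W + A + Y  [with W=16, A=-3, Y=3]  = -32.
Change = -14 − (-32) = 18.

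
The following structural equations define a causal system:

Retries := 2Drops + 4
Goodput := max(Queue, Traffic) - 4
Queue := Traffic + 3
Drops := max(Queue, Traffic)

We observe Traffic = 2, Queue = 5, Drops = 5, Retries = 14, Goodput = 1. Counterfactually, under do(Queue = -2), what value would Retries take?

8

Under do(Queue=-2), the mechanism Queue := Traffic + 3 is discarded; Queue is fixed at -2.
Drops = max(Queue, Traffic)  [with Queue=-2, Traffic=2]  = 2
Retries = 2Drops + 4  [with Drops=2]  = 8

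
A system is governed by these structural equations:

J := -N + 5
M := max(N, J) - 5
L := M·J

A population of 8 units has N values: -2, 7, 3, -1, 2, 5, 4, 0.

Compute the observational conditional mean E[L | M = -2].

Conditioning on M=-2 selects the 2 unit(s) with N ∈ {3, 2}. Their L values: -4, -6. Mean = -5.

-5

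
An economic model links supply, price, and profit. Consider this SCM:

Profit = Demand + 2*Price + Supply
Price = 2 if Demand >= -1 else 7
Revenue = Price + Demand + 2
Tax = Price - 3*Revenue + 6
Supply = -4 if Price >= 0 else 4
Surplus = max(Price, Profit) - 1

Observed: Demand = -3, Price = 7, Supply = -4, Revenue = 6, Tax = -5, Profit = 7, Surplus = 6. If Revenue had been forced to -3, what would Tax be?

22

Intervening sets Revenue = -3 and removes its equation (Revenue = Price + Demand + 2).
Price = 2 if Demand >= -1 else 7  [with Demand=-3]  = 7
Tax = Price - 3*Revenue + 6  [with Price=7, Revenue=-3]  = 22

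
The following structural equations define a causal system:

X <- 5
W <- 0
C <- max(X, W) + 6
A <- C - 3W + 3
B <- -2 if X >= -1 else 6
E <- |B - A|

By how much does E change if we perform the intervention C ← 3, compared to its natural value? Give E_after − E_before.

-8

The intervention breaks the incoming arrows to C: C <- max(X, W) + 6 no longer applies, and C = 3.
A = C - 3W + 3  [with C=3, W=0]  = 6
B = -2 if X >= -1 else 6  [with X=5]  = -2
E = |B - A|  [with B=-2, A=6]  = 8
Without intervention: C = max(X, W) + 6  [with X=5, W=0]  = 11; A = C - 3W + 3  [with C=11, W=0]  = 14; B = -2 if X >= -1 else 6  [with X=5]  = -2; E = |B - A|  [with B=-2, A=14]  = 16.
Change = 8 − 16 = -8.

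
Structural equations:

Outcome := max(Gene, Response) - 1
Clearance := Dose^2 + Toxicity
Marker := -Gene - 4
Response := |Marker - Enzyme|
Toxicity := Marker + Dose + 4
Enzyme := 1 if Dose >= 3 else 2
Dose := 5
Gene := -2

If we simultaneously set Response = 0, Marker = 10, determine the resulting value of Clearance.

44

Setting Response = 0, Marker = 10 by intervention discards those variables' equations.
Toxicity = Marker + Dose + 4  [with Marker=10, Dose=5]  = 19
Clearance = Dose^2 + Toxicity  [with Dose=5, Toxicity=19]  = 44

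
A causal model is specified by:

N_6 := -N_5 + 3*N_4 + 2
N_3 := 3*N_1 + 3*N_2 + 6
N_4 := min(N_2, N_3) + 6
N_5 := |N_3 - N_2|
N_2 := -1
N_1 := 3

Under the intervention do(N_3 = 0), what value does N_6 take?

The intervention breaks the incoming arrows to N_3: N_3 := 3*N_1 + 3*N_2 + 6 no longer applies, and N_3 = 0.
N_4 = min(N_2, N_3) + 6  [with N_2=-1, N_3=0]  = 5
N_5 = |N_3 - N_2|  [with N_3=0, N_2=-1]  = 1
N_6 = -N_5 + 3*N_4 + 2  [with N_5=1, N_4=5]  = 16

16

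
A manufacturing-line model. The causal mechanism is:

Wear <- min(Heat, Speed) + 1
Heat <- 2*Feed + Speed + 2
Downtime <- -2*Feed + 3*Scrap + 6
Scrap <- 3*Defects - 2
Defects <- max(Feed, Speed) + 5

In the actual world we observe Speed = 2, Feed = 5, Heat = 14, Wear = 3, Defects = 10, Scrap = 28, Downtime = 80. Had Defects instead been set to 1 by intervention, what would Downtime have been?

-1

Under do(Defects=1), the mechanism Defects <- max(Feed, Speed) + 5 is discarded; Defects is fixed at 1.
Scrap = 3*Defects - 2  [with Defects=1]  = 1
Downtime = -2*Feed + 3*Scrap + 6  [with Feed=5, Scrap=1]  = -1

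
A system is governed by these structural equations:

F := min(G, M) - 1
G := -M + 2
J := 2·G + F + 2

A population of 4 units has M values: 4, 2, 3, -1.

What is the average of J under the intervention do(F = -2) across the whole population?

0

The intervention sets F=-2 in all 4 units regardless of M. Recomputing J per unit gives -4, 0, -2, 6; average 0.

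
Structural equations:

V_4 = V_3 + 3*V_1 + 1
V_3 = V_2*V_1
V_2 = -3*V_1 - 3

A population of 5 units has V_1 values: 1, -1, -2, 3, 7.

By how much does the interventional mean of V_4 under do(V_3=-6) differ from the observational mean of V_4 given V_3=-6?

6.3

Under do(V_3=-6), V_3's equation is replaced by V_3=-6 for every unit. Per-unit V_4: -2, -8, -11, 4, 16. Mean = -0.2.
E[V_4|V_3=-6] averages over only the 2 units with V_3=-6 (V_1 = 1, -2): V_4 = -2, -11, mean -6.5.
Difference = -0.2 − (-6.5) = 6.3.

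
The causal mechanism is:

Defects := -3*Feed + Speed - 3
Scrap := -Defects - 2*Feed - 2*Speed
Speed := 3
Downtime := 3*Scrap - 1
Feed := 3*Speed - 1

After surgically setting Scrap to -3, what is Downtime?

-10

Intervening sets Scrap = -3 and removes its equation (Scrap := -Defects - 2*Feed - 2*Speed).
Downtime = 3*Scrap - 1  [with Scrap=-3]  = -10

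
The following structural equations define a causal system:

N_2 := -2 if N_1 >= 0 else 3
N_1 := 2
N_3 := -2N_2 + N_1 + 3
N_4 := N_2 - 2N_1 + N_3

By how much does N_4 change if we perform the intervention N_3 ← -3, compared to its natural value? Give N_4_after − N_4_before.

-12

The intervention breaks the incoming arrows to N_3: N_3 := -2N_2 + N_1 + 3 no longer applies, and N_3 = -3.
N_2 = -2 if N_1 >= 0 else 3  [with N_1=2]  = -2
N_4 = N_2 - 2N_1 + N_3  [with N_2=-2, N_1=2, N_3=-3]  = -9
Without intervention: N_2 = -2 if N_1 >= 0 else 3  [with N_1=2]  = -2; N_3 = -2N_2 + N_1 + 3  [with N_2=-2, N_1=2]  = 9; N_4 = N_2 - 2N_1 + N_3  [with N_2=-2, N_1=2, N_3=9]  = 3.
Change = -9 − 3 = -12.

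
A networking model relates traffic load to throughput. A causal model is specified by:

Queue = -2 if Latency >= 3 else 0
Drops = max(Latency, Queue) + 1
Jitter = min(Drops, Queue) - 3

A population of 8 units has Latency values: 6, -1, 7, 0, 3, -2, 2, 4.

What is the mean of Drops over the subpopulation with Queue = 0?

Observing Queue=0 restricts to units where Queue's equation naturally yields 0: Latency ∈ {-1, 0, -2, 2}. In that subpopulation Drops = 1, 1, 1, 3, mean 1.5.

1.5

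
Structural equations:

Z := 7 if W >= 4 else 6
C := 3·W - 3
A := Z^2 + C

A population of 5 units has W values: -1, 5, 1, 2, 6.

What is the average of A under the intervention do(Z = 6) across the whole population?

do(Z=6) breaks Z's dependence on W. With Z=6 fixed, A across the units is 30, 48, 36, 39, 51, mean 40.8.

40.8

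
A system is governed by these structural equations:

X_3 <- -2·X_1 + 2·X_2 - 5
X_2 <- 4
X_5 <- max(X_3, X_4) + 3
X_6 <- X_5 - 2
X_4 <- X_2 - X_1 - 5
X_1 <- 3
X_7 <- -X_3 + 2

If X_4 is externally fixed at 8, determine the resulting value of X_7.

5

The intervention breaks the incoming arrows to X_4: X_4 <- X_2 - X_1 - 5 no longer applies, and X_4 = 8.
No directed path runs from X_4 to X_7, so X_7 keeps its natural value.
X_3 = -2·X_1 + 2·X_2 - 5  [with X_1=3, X_2=4]  = -3
X_7 = -X_3 + 2  [with X_3=-3]  = 5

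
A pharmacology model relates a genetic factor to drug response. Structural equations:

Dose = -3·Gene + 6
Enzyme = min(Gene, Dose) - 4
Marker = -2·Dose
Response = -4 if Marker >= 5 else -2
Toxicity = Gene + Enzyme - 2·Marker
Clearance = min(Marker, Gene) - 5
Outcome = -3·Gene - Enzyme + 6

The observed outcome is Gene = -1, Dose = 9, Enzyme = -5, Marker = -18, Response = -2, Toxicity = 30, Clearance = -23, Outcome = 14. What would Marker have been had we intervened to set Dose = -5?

Under do(Dose=-5), the mechanism Dose = -3·Gene + 6 is discarded; Dose is fixed at -5.
Marker = -2·Dose  [with Dose=-5]  = 10

10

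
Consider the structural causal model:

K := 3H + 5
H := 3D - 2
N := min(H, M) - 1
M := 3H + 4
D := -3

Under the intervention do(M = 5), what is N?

The intervention breaks the incoming arrows to M: M := 3H + 4 no longer applies, and M = 5.
H = 3D - 2  [with D=-3]  = -11
N = min(H, M) - 1  [with H=-11, M=5]  = -12

-12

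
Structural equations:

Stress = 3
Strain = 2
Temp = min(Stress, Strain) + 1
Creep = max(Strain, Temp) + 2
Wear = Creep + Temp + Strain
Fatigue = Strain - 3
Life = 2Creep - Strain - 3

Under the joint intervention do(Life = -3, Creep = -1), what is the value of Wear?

4

Under do(Life = -3, Creep = -1), each intervened variable's structural equation is replaced by its fixed value.
Temp = min(Stress, Strain) + 1  [with Stress=3, Strain=2]  = 3
Wear = Creep + Temp + Strain  [with Creep=-1, Temp=3, Strain=2]  = 4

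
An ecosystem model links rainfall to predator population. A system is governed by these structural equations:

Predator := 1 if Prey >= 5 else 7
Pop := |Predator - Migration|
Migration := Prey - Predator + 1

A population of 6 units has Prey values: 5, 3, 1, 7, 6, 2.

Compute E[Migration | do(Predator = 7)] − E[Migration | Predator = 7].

2

Under do(Predator=7), Predator's equation is replaced by Predator=7 for every unit. Per-unit Migration: -1, -3, -5, 1, 0, -4. Mean = -2.
Conditioning on Predator=7 selects the 3 unit(s) with Prey ∈ {3, 1, 2}. Their Migration values: -3, -5, -4. Mean = -4.
Difference = -2 − (-4) = 2.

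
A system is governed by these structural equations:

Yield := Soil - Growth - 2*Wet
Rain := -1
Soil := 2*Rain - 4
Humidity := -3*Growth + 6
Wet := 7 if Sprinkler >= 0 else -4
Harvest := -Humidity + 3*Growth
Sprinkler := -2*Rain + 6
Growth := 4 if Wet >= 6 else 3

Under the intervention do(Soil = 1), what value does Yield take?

The intervention breaks the incoming arrows to Soil: Soil := 2*Rain - 4 no longer applies, and Soil = 1.
Sprinkler = -2*Rain + 6  [with Rain=-1]  = 8
Wet = 7 if Sprinkler >= 0 else -4  [with Sprinkler=8]  = 7
Growth = 4 if Wet >= 6 else 3  [with Wet=7]  = 4
Yield = Soil - Growth - 2*Wet  [with Soil=1, Growth=4, Wet=7]  = -17

-17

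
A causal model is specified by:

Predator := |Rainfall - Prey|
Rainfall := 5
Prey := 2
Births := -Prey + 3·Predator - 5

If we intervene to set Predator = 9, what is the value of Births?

The intervention breaks the incoming arrows to Predator: Predator := |Rainfall - Prey| no longer applies, and Predator = 9.
Births = -Prey + 3·Predator - 5  [with Prey=2, Predator=9]  = 20

20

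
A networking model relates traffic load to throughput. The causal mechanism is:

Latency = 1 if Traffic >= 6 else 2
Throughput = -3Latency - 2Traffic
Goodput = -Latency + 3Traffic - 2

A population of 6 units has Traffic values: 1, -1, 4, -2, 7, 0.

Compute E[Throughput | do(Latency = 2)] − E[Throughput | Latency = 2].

-2.2

Under do(Latency=2), Latency's equation is replaced by Latency=2 for every unit. Per-unit Throughput: -8, -4, -14, -2, -20, -6. Mean = -9.
Conditioning on Latency=2 selects the 5 unit(s) with Traffic ∈ {1, -1, 4, -2, 0}. Their Throughput values: -8, -4, -14, -2, -6. Mean = -6.8.
Difference = -9 − (-6.8) = -2.2.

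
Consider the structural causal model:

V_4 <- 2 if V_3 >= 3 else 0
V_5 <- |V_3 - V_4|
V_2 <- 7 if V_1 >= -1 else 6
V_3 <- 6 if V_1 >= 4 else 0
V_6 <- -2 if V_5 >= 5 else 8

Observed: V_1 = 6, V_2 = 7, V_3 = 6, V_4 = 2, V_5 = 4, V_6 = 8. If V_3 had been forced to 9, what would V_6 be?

-2

The intervention breaks the incoming arrows to V_3: V_3 <- 6 if V_1 >= 4 else 0 no longer applies, and V_3 = 9.
V_4 = 2 if V_3 >= 3 else 0  [with V_3=9]  = 2
V_5 = |V_3 - V_4|  [with V_3=9, V_4=2]  = 7
V_6 = -2 if V_5 >= 5 else 8  [with V_5=7]  = -2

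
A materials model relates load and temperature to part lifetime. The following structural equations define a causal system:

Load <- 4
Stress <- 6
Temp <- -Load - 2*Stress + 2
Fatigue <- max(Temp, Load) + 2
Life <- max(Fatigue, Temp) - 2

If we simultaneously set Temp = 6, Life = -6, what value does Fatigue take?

8

The joint intervention fixes Temp = 6, Life = -6, removing each variable's own equation.
Fatigue = max(Temp, Load) + 2  [with Temp=6, Load=4]  = 8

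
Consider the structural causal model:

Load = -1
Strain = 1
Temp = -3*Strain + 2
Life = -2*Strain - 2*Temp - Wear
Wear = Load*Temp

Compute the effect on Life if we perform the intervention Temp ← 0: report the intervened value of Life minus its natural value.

do(Temp=0) replaces the equation Temp = -3*Strain + 2 with the constant Temp = 0.
Wear = Load*Temp  [with Load=-1, Temp=0]  = 0
Life = -2*Strain - 2*Temp - Wear  [with Strain=1, Temp=0, Wear=0]  = -2
Without intervention: Temp = -3*Strain + 2  [with Strain=1]  = -1; Wear = Load*Temp  [with Load=-1, Temp=-1]  = 1; Life = -2*Strain - 2*Temp - Wear  [with Strain=1, Temp=-1, Wear=1]  = -1.
Change = -2 − (-1) = -1.

-1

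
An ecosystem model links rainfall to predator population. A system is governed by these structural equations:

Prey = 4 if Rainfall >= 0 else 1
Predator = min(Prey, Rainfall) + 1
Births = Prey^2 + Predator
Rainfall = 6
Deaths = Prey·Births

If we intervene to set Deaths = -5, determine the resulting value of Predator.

5

do(Deaths=-5) replaces the equation Deaths = Prey·Births with the constant Deaths = -5.
Predator is not downstream of the intervention, so its value is determined by the original equations.
Prey = 4 if Rainfall >= 0 else 1  [with Rainfall=6]  = 4
Predator = min(Prey, Rainfall) + 1  [with Prey=4, Rainfall=6]  = 5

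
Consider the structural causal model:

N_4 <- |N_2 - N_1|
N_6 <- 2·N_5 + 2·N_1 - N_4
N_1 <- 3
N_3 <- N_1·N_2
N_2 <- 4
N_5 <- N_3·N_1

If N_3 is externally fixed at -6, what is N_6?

The intervention breaks the incoming arrows to N_3: N_3 <- N_1·N_2 no longer applies, and N_3 = -6.
N_4 = |N_2 - N_1|  [with N_2=4, N_1=3]  = 1
N_5 = N_3·N_1  [with N_3=-6, N_1=3]  = -18
N_6 = 2·N_5 + 2·N_1 - N_4  [with N_5=-18, N_1=3, N_4=1]  = -31

-31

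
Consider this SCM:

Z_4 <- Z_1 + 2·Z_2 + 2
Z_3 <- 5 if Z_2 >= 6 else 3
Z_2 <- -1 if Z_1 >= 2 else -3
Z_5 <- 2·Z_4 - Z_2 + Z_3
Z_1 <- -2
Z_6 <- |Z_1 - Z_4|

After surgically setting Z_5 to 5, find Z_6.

4

The intervention breaks the incoming arrows to Z_5: Z_5 <- 2·Z_4 - Z_2 + Z_3 no longer applies, and Z_5 = 5.
Since Z_6 is not a descendant of the intervened variable, it is unaffected.
Z_2 = -1 if Z_1 >= 2 else -3  [with Z_1=-2]  = -3
Z_4 = Z_1 + 2·Z_2 + 2  [with Z_1=-2, Z_2=-3]  = -6
Z_6 = |Z_1 - Z_4|  [with Z_1=-2, Z_4=-6]  = 4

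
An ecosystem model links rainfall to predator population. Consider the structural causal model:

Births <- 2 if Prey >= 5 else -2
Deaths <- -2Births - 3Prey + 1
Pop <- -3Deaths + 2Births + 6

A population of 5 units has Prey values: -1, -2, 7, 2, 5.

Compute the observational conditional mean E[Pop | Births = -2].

Conditioning on Births=-2 selects the 3 unit(s) with Prey ∈ {-1, -2, 2}. Their Pop values: -22, -31, 5. Mean = -16.

-16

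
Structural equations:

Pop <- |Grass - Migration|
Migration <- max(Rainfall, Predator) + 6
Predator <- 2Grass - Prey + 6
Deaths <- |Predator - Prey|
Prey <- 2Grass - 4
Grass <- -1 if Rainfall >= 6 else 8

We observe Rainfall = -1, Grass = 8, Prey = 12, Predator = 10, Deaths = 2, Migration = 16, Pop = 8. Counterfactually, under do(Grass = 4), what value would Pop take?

Under do(Grass=4), the mechanism Grass <- -1 if Rainfall >= 6 else 8 is discarded; Grass is fixed at 4.
Prey = 2Grass - 4  [with Grass=4]  = 4
Predator = 2Grass - Prey + 6  [with Grass=4, Prey=4]  = 10
Migration = max(Rainfall, Predator) + 6  [with Rainfall=-1, Predator=10]  = 16
Pop = |Grass - Migration|  [with Grass=4, Migration=16]  = 12

12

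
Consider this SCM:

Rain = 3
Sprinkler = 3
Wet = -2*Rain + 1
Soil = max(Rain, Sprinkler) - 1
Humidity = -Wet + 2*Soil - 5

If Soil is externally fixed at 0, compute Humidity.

0

do(Soil=0) replaces the equation Soil = max(Rain, Sprinkler) - 1 with the constant Soil = 0.
Wet = -2*Rain + 1  [with Rain=3]  = -5
Humidity = -Wet + 2*Soil - 5  [with Wet=-5, Soil=0]  = 0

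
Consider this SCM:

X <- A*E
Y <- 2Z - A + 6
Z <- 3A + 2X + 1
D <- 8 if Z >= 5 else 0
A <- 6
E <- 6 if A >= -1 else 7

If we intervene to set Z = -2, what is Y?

Intervening sets Z = -2 and removes its equation (Z <- 3A + 2X + 1).
Y = 2Z - A + 6  [with Z=-2, A=6]  = -4

-4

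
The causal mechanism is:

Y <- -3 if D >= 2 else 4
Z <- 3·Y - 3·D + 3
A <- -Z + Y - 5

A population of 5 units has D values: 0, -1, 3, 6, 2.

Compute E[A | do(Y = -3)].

Every unit gets Y=-3 under the intervention. A values become -2, -5, 7, 16, 4; E[A|do(Y=-3)] = 4.

4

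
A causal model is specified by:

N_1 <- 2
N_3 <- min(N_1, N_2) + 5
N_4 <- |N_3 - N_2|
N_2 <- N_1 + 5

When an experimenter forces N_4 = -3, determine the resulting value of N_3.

7

Under do(N_4=-3), the mechanism N_4 <- |N_3 - N_2| is discarded; N_4 is fixed at -3.
Since N_3 is not a descendant of the intervened variable, it is unaffected.
N_2 = N_1 + 5  [with N_1=2]  = 7
N_3 = min(N_1, N_2) + 5  [with N_1=2, N_2=7]  = 7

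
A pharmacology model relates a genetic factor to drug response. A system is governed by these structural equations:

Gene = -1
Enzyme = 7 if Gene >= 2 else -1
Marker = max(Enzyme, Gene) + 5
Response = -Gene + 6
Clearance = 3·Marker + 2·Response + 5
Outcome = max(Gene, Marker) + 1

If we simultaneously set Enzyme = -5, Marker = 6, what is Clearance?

37

Under do(Enzyme = -5, Marker = 6), each intervened variable's structural equation is replaced by its fixed value.
Response = -Gene + 6  [with Gene=-1]  = 7
Clearance = 3·Marker + 2·Response + 5  [with Marker=6, Response=7]  = 37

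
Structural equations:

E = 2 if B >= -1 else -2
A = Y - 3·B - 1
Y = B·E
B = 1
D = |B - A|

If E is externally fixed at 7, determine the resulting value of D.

do(E=7) replaces the equation E = 2 if B >= -1 else -2 with the constant E = 7.
Y = B·E  [with B=1, E=7]  = 7
A = Y - 3·B - 1  [with Y=7, B=1]  = 3
D = |B - A|  [with B=1, A=3]  = 2

2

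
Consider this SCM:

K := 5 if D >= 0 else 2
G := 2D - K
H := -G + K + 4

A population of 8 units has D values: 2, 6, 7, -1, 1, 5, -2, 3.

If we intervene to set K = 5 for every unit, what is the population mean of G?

Under do(K=5), K's equation is replaced by K=5 for every unit. Per-unit G: -1, 7, 9, -7, -3, 5, -9, 1. Mean = 0.25.

0.25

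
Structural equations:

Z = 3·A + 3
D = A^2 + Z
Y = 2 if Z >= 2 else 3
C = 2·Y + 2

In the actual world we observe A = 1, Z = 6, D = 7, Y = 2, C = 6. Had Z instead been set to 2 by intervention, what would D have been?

The intervention breaks the incoming arrows to Z: Z = 3·A + 3 no longer applies, and Z = 2.
D = A^2 + Z  [with A=1, Z=2]  = 3

3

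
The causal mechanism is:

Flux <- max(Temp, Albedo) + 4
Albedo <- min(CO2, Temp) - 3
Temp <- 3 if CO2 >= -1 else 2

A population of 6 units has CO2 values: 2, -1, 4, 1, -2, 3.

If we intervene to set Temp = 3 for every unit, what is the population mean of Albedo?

do(Temp=3) breaks Temp's dependence on CO2. With Temp=3 fixed, Albedo across the units is -1, -4, 0, -2, -5, 0, mean -2.

-2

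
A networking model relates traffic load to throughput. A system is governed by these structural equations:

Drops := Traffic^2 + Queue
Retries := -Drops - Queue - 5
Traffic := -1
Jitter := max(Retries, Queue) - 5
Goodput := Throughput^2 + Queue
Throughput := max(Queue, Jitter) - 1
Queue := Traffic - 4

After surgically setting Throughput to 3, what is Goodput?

Intervening sets Throughput = 3 and removes its equation (Throughput := max(Queue, Jitter) - 1).
Queue = Traffic - 4  [with Traffic=-1]  = -5
Goodput = Throughput^2 + Queue  [with Throughput=3, Queue=-5]  = 4

4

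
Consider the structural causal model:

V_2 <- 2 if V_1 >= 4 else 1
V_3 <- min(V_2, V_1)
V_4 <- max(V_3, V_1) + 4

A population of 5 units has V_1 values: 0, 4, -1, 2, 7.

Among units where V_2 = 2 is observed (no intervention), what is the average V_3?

E[V_3|V_2=2] averages over only the 2 units with V_2=2 (V_1 = 4, 7): V_3 = 2, 2, mean 2.

2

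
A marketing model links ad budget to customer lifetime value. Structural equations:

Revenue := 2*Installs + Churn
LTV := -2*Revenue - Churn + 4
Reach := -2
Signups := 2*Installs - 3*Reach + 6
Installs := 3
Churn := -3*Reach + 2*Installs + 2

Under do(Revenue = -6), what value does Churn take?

14

The intervention breaks the incoming arrows to Revenue: Revenue := 2*Installs + Churn no longer applies, and Revenue = -6.
Since Churn is not a descendant of the intervened variable, it is unaffected.
Churn = -3*Reach + 2*Installs + 2  [with Reach=-2, Installs=3]  = 14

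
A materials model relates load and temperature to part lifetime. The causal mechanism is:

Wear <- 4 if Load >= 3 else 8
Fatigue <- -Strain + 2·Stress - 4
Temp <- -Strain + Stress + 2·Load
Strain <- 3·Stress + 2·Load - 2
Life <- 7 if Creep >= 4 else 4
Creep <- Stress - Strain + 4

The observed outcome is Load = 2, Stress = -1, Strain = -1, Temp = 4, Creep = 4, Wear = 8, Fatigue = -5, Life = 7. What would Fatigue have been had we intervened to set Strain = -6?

The intervention breaks the incoming arrows to Strain: Strain <- 3·Stress + 2·Load - 2 no longer applies, and Strain = -6.
Fatigue = -Strain + 2·Stress - 4  [with Strain=-6, Stress=-1]  = 0

0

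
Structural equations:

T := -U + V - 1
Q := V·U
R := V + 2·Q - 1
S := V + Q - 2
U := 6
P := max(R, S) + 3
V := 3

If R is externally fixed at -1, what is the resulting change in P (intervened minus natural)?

The intervention breaks the incoming arrows to R: R := V + 2·Q - 1 no longer applies, and R = -1.
Q = V·U  [with V=3, U=6]  = 18
S = V + Q - 2  [with V=3, Q=18]  = 19
P = max(R, S) + 3  [with R=-1, S=19]  = 22
Without intervention: Q = V·U  [with V=3, U=6]  = 18; R = V + 2·Q - 1  [with V=3, Q=18]  = 38; S = V + Q - 2  [with V=3, Q=18]  = 19; P = max(R, S) + 3  [with R=38, S=19]  = 41.
Change = 22 − 41 = -19.

-19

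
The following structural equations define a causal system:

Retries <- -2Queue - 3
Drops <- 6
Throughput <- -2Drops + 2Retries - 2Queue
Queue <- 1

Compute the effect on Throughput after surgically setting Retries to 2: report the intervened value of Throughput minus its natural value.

The intervention breaks the incoming arrows to Retries: Retries <- -2Queue - 3 no longer applies, and Retries = 2.
Throughput = -2Drops + 2Retries - 2Queue  [with Drops=6, Retries=2, Queue=1]  = -10
Without intervention: Retries = -2Queue - 3  [with Queue=1]  = -5; Throughput = -2Drops + 2Retries - 2Queue  [with Drops=6, Retries=-5, Queue=1]  = -24.
Change = -10 − (-24) = 14.

14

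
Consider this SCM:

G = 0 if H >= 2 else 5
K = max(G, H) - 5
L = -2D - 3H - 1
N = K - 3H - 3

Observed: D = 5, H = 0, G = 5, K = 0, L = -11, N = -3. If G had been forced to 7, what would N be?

-1

The intervention breaks the incoming arrows to G: G = 0 if H >= 2 else 5 no longer applies, and G = 7.
K = max(G, H) - 5  [with G=7, H=0]  = 2
N = K - 3H - 3  [with K=2, H=0]  = -1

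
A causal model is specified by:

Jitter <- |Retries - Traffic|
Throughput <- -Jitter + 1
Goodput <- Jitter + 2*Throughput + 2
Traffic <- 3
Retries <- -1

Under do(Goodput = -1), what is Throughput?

-3

The intervention breaks the incoming arrows to Goodput: Goodput <- Jitter + 2*Throughput + 2 no longer applies, and Goodput = -1.
Since Throughput is not a descendant of the intervened variable, it is unaffected.
Jitter = |Retries - Traffic|  [with Retries=-1, Traffic=3]  = 4
Throughput = -Jitter + 1  [with Jitter=4]  = -3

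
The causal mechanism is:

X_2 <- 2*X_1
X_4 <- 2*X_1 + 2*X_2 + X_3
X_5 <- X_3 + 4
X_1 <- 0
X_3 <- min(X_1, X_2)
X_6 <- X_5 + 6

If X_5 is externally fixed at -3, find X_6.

The intervention breaks the incoming arrows to X_5: X_5 <- X_3 + 4 no longer applies, and X_5 = -3.
X_6 = X_5 + 6  [with X_5=-3]  = 3

3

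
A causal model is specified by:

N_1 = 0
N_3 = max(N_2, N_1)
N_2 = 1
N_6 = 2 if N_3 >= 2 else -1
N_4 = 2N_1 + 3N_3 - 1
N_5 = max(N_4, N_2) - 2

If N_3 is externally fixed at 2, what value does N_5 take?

3

do(N_3=2) replaces the equation N_3 = max(N_2, N_1) with the constant N_3 = 2.
N_4 = 2N_1 + 3N_3 - 1  [with N_1=0, N_3=2]  = 5
N_5 = max(N_4, N_2) - 2  [with N_4=5, N_2=1]  = 3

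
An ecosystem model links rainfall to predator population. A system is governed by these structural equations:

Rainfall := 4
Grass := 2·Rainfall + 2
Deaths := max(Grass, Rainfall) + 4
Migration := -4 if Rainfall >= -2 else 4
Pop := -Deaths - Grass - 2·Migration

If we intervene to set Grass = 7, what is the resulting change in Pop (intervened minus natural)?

do(Grass=7) replaces the equation Grass := 2·Rainfall + 2 with the constant Grass = 7.
Deaths = max(Grass, Rainfall) + 4  [with Grass=7, Rainfall=4]  = 11
Migration = -4 if Rainfall >= -2 else 4  [with Rainfall=4]  = -4
Pop = -Deaths - Grass - 2·Migration  [with Deaths=11, Grass=7, Migration=-4]  = -10
Without intervention: Grass = 2·Rainfall + 2  [with Rainfall=4]  = 10; Deaths = max(Grass, Rainfall) + 4  [with Grass=10, Rainfall=4]  = 14; Migration = -4 if Rainfall >= -2 else 4  [with Rainfall=4]  = -4; Pop = -Deaths - Grass - 2·Migration  [with Deaths=14, Grass=10, Migration=-4]  = -16.
Change = -10 − (-16) = 6.

6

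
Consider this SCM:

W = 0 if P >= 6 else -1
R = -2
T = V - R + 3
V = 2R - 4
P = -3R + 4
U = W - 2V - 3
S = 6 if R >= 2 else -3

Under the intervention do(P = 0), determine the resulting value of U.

12

Under do(P=0), the mechanism P = -3R + 4 is discarded; P is fixed at 0.
V = 2R - 4  [with R=-2]  = -8
W = 0 if P >= 6 else -1  [with P=0]  = -1
U = W - 2V - 3  [with W=-1, V=-8]  = 12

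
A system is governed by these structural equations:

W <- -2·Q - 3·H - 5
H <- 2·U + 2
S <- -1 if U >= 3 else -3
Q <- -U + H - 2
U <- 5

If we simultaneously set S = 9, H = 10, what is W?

Setting S = 9, H = 10 by intervention discards those variables' equations.
Q = -U + H - 2  [with U=5, H=10]  = 3
W = -2·Q - 3·H - 5  [with Q=3, H=10]  = -41

-41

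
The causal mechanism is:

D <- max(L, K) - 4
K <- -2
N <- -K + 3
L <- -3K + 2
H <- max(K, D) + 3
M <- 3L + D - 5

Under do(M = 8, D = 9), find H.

12

The joint intervention fixes M = 8, D = 9, removing each variable's own equation.
H = max(K, D) + 3  [with K=-2, D=9]  = 12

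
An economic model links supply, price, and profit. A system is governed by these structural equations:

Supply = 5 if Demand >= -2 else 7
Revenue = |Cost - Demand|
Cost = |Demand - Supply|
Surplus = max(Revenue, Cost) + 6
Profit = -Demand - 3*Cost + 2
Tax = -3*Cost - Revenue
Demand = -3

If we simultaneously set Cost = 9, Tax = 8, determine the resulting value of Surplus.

Under do(Cost = 9, Tax = 8), each intervened variable's structural equation is replaced by its fixed value.
Revenue = |Cost - Demand|  [with Cost=9, Demand=-3]  = 12
Surplus = max(Revenue, Cost) + 6  [with Revenue=12, Cost=9]  = 18

18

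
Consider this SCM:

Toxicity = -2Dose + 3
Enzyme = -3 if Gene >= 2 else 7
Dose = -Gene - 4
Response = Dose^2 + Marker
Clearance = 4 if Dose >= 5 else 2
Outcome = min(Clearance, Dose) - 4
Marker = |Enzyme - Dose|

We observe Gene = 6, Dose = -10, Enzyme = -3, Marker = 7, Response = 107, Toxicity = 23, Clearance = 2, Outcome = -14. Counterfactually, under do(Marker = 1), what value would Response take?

101

Intervening sets Marker = 1 and removes its equation (Marker = |Enzyme - Dose|).
Dose = -Gene - 4  [with Gene=6]  = -10
Response = Dose^2 + Marker  [with Dose=-10, Marker=1]  = 101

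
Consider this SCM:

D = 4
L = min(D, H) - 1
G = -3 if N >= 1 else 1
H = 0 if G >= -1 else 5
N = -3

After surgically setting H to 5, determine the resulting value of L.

Intervening sets H = 5 and removes its equation (H = 0 if G >= -1 else 5).
L = min(D, H) - 1  [with D=4, H=5]  = 3

3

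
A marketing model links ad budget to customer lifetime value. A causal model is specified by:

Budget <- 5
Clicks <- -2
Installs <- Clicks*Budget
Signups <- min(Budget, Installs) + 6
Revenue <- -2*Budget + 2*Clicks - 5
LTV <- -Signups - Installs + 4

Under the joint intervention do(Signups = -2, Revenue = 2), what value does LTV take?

16

The joint intervention fixes Signups = -2, Revenue = 2, removing each variable's own equation.
Installs = Clicks*Budget  [with Clicks=-2, Budget=5]  = -10
LTV = -Signups - Installs + 4  [with Signups=-2, Installs=-10]  = 16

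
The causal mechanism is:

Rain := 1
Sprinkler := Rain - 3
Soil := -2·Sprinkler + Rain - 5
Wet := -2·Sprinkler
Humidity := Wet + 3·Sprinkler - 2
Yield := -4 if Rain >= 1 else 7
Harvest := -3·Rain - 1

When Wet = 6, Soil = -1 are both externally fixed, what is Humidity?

-2

The joint intervention fixes Wet = 6, Soil = -1, removing each variable's own equation.
Sprinkler = Rain - 3  [with Rain=1]  = -2
Humidity = Wet + 3·Sprinkler - 2  [with Wet=6, Sprinkler=-2]  = -2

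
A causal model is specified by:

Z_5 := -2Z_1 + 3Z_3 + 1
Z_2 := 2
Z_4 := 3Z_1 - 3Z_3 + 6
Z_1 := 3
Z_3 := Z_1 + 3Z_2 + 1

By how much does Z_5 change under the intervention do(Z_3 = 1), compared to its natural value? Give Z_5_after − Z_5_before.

-27

do(Z_3=1) replaces the equation Z_3 := Z_1 + 3Z_2 + 1 with the constant Z_3 = 1.
Z_5 = -2Z_1 + 3Z_3 + 1  [with Z_1=3, Z_3=1]  = -2
Without intervention: Z_3 = Z_1 + 3Z_2 + 1  [with Z_1=3, Z_2=2]  = 10; Z_5 = -2Z_1 + 3Z_3 + 1  [with Z_1=3, Z_3=10]  = 25.
Change = -2 − 25 = -27.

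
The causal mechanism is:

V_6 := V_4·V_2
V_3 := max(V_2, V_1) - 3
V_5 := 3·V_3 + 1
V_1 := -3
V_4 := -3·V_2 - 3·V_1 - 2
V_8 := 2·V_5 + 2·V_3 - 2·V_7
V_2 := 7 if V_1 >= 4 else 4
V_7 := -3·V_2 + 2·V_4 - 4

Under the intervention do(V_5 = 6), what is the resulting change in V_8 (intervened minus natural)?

4

do(V_5=6) replaces the equation V_5 := 3·V_3 + 1 with the constant V_5 = 6.
V_2 = 7 if V_1 >= 4 else 4  [with V_1=-3]  = 4
V_3 = max(V_2, V_1) - 3  [with V_2=4, V_1=-3]  = 1
V_4 = -3·V_2 - 3·V_1 - 2  [with V_2=4, V_1=-3]  = -5
V_7 = -3·V_2 + 2·V_4 - 4  [with V_2=4, V_4=-5]  = -26
V_8 = 2·V_5 + 2·V_3 - 2·V_7  [with V_5=6, V_3=1, V_7=-26]  = 66
Without intervention: V_2 = 7 if V_1 >= 4 else 4  [with V_1=-3]  = 4; V_3 = max(V_2, V_1) - 3  [with V_2=4, V_1=-3]  = 1; V_4 = -3·V_2 - 3·V_1 - 2  [with V_2=4, V_1=-3]  = -5; V_5 = 3·V_3 + 1  [with V_3=1]  = 4; V_7 = -3·V_2 + 2·V_4 - 4  [with V_2=4, V_4=-5]  = -26; V_8 = 2·V_5 + 2·V_3 - 2·V_7  [with V_5=4, V_3=1, V_7=-26]  = 62.
Change = 66 − 62 = 4.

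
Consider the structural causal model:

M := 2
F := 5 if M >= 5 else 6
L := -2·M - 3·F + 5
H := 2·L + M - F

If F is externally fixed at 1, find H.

Under do(F=1), the mechanism F := 5 if M >= 5 else 6 is discarded; F is fixed at 1.
L = -2·M - 3·F + 5  [with M=2, F=1]  = -2
H = 2·L + M - F  [with L=-2, M=2, F=1]  = -3

-3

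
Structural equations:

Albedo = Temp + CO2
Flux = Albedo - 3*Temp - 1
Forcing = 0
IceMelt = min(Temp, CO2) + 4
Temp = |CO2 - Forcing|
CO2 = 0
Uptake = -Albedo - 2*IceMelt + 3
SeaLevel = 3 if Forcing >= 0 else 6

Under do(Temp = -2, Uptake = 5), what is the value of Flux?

Under do(Temp = -2, Uptake = 5), each intervened variable's structural equation is replaced by its fixed value.
Albedo = Temp + CO2  [with Temp=-2, CO2=0]  = -2
Flux = Albedo - 3*Temp - 1  [with Albedo=-2, Temp=-2]  = 3

3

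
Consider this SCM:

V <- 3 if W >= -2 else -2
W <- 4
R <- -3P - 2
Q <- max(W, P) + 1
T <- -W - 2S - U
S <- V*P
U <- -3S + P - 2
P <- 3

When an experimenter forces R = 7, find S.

9

do(R=7) replaces the equation R <- -3P - 2 with the constant R = 7.
S is not downstream of the intervention, so its value is determined by the original equations.
V = 3 if W >= -2 else -2  [with W=4]  = 3
S = V*P  [with V=3, P=3]  = 9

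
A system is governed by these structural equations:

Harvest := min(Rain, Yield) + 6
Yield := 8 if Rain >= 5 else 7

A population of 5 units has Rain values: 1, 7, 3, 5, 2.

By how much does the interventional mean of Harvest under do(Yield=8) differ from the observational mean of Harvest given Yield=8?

The intervention sets Yield=8 in all 5 units regardless of Rain. Recomputing Harvest per unit gives 7, 13, 9, 11, 8; average 9.6.
Observing Yield=8 restricts to units where Yield's equation naturally yields 8: Rain ∈ {7, 5}. In that subpopulation Harvest = 13, 11, mean 12.
Difference = 9.6 − 12 = -2.4.

-2.4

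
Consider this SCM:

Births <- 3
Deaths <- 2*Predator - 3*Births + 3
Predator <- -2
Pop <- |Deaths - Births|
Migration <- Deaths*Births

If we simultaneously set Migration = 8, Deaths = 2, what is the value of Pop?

The joint intervention fixes Migration = 8, Deaths = 2, removing each variable's own equation.
Pop = |Deaths - Births|  [with Deaths=2, Births=3]  = 1

1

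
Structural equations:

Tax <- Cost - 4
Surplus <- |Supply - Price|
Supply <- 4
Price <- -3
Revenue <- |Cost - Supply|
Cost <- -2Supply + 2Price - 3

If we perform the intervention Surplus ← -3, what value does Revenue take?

21

do(Surplus=-3) replaces the equation Surplus <- |Supply - Price| with the constant Surplus = -3.
No directed path runs from Surplus to Revenue, so Revenue keeps its natural value.
Cost = -2Supply + 2Price - 3  [with Supply=4, Price=-3]  = -17
Revenue = |Cost - Supply|  [with Cost=-17, Supply=4]  = 21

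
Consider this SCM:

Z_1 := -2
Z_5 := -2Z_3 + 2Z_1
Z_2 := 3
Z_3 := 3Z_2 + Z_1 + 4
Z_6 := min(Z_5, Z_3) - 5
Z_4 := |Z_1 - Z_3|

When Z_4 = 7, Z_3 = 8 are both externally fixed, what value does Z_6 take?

The joint intervention fixes Z_4 = 7, Z_3 = 8, removing each variable's own equation.
Z_5 = -2Z_3 + 2Z_1  [with Z_3=8, Z_1=-2]  = -20
Z_6 = min(Z_5, Z_3) - 5  [with Z_5=-20, Z_3=8]  = -25

-25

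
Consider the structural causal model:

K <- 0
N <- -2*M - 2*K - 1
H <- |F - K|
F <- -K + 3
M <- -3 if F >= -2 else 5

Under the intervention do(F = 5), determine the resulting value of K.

Under do(F=5), the mechanism F <- -K + 3 is discarded; F is fixed at 5.
K is not downstream of the intervention, so its value is determined by the original equations.

0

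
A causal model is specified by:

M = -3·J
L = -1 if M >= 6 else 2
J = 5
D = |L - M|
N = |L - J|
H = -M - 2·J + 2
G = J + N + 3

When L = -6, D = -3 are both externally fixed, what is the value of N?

11

The joint intervention fixes L = -6, D = -3, removing each variable's own equation.
N = |L - J|  [with L=-6, J=5]  = 11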